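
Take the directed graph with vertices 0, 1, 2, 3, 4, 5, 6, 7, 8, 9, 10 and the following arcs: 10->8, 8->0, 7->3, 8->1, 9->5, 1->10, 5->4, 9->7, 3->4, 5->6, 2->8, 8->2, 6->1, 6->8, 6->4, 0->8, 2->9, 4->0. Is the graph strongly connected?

From 2 we can reach every vertex (0, 1, 2, 3, 4, 5, 6, 7, 8, 9, 10), and every vertex can reach 2 (0, 1, 2, 3, 4, 5, 6, 7, 8, 9, 10). So the whole graph is one strongly connected component.

Yes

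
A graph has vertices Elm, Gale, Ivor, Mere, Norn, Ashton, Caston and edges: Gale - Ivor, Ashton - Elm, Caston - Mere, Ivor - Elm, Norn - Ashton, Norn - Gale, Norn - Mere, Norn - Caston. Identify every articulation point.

Removing Norn increases the component count from 1 to 2, so Norn is a cut vertex.
By contrast removing Mere leaves 1 component; it is not a cut vertex. No other vertex is a cut vertex either.

Norn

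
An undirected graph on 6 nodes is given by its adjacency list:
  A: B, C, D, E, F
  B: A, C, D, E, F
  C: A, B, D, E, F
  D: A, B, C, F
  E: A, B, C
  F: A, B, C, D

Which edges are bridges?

none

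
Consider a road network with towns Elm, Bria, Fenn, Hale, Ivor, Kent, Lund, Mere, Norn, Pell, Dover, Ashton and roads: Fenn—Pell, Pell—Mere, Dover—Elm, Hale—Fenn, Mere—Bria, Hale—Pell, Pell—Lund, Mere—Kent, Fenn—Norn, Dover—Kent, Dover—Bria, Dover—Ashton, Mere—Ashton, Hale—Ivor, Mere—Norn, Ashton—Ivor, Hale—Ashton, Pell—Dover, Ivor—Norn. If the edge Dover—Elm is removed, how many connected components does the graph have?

2

Before removal there is 1 component.
Dover—Elm is a bridge — removing it separates Dover's side from Elm's side.
After removal: 2 components.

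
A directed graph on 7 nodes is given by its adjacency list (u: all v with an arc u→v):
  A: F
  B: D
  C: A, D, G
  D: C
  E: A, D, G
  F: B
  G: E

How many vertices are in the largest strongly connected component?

7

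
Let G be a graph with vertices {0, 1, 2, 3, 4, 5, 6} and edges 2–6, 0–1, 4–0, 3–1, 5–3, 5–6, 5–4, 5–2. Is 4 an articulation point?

Deleting 4 leaves 1 component (was 1) (its neighbors 0, 5 remain connected to each other), so 4 is not a cut vertex.

No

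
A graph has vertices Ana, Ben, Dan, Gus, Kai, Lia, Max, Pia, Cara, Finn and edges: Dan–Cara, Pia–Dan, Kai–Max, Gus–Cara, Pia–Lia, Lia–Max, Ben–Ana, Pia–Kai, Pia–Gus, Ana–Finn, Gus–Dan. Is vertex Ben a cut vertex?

Deleting Ben leaves 2 components (was 2), so Ben is not a cut vertex.

No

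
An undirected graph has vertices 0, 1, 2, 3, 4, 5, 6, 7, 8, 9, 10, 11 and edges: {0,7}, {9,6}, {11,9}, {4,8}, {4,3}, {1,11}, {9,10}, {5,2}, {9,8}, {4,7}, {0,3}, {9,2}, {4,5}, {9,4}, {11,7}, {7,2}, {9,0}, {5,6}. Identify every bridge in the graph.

The edges on the cycle 9-0-3-4-9 are not bridges since each lies on that cycle.
But removing 9–10 disconnects 9 from 10; removing 11–1 disconnects 11 from 1 — these are bridges.

1-11, 10-9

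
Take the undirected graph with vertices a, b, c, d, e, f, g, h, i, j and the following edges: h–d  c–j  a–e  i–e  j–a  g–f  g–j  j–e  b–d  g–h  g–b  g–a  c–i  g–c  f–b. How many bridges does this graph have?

The edges on the cycle g-f-b-g are not bridges since each lies on that cycle.
Every edge lies on some cycle, so there are no bridges.

0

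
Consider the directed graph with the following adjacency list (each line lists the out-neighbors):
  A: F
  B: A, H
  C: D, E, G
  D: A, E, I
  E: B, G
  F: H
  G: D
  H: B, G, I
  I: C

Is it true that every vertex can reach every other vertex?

Yes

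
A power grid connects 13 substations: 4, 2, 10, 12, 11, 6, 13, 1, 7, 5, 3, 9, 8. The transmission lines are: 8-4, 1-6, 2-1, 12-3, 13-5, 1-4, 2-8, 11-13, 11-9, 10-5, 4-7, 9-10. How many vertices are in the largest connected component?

6

Starting from 3 we can reach 3, 12. That is one component of size 2.
Starting from 5 we can reach 5, 9, 10, 11, 13. That is one component of size 5.
Starting from 1 we can reach 1, 2, 4, 6, 7, 8. That is one component of size 6.
The largest has 6 vertices.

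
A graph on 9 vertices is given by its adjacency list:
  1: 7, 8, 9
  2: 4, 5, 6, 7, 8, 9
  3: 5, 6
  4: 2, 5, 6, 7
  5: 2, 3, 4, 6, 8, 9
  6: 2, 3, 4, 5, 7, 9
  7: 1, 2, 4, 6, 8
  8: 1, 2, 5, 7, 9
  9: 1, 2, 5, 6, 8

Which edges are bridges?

none

The edges on the cycle 8-2-7-8 are not bridges since each lies on that cycle.
Every edge lies on some cycle, so there are no bridges.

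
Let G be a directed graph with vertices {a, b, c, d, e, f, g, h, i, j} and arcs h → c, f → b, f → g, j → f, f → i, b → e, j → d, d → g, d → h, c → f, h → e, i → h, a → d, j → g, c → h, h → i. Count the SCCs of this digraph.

{c, f, h, i} are all mutually reachable — one SCC of size 4.
{j} is an SCC by itself.
{e} is an SCC by itself.
{g} is an SCC by itself.
{b} is an SCC by itself.
(and 2 more singleton SCCs)
That gives 7 strongly connected components.

7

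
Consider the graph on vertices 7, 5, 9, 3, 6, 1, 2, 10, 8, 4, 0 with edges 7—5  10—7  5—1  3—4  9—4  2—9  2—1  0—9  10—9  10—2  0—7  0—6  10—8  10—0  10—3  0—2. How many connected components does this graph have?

1

Starting from 0 we can reach 0, 1, 2, 3, 4, 5, 6, 7, 8, 9, 10. That is one component of size 11.
Total: 1 component.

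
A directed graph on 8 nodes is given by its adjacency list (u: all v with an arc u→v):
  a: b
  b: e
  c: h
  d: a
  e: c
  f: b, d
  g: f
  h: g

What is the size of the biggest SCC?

8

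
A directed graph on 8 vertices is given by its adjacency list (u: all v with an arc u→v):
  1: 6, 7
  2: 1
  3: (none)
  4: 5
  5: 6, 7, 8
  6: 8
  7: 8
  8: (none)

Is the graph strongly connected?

No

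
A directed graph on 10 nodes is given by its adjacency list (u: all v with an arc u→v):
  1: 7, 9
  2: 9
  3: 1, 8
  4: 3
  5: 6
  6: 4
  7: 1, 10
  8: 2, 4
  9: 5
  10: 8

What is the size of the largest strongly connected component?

{1, 2, 3, 4, 5, 6, 7, 8, 9, 10} are all mutually reachable — one SCC of size 10.
The largest has 10 vertices.

10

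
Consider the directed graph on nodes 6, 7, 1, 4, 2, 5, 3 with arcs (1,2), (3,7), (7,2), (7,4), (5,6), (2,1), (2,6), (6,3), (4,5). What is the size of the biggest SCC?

{1, 2, 3, 4, 5, 6, 7} are all mutually reachable — one SCC of size 7.
The largest has 7 vertices.

7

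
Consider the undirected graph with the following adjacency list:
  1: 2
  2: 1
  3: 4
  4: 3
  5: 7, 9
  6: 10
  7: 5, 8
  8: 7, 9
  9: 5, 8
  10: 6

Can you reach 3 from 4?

Yes

From 4 we can reach 3, 4, which includes 3.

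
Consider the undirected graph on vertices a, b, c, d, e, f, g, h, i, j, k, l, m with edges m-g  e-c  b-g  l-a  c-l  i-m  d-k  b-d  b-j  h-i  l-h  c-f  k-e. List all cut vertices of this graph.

Removing b increases the component count from 1 to 2, so b is a cut vertex.
Removing c increases the component count from 1 to 2, so c is a cut vertex.
Removing l increases the component count from 1 to 2, so l is a cut vertex.
By contrast removing f leaves 1 component; it is not a cut vertex. No other vertex is a cut vertex either.

b, c, l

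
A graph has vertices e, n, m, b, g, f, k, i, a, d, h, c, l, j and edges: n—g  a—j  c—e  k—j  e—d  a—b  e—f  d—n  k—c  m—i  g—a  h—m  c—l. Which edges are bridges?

The edges on the cycle k-c-e-d-n-g-a-j-k are not bridges since each lies on that cycle.
But removing h—m disconnects h from m; removing b—a disconnects b from a; removing l—c disconnects l from c; removing m—i disconnects m from i — these are bridges.
In total 5 edges are bridges.

a-b, c-l, e-f, h-m, i-m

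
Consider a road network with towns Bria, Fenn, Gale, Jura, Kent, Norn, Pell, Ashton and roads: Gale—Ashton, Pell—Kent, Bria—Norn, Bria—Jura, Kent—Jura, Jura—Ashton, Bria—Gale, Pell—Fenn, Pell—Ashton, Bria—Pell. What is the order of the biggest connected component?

Starting from Bria we can reach Bria, Fenn, Gale, Jura, Kent, Norn, Pell, Ashton. That is one component of size 8.
The largest has 8 vertices.

8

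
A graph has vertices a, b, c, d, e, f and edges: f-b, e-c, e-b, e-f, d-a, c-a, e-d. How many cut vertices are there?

1

Removing e increases the component count from 1 to 2, so e is a cut vertex.
By contrast removing a leaves 1 component; it is not a cut vertex. No other vertex is a cut vertex either.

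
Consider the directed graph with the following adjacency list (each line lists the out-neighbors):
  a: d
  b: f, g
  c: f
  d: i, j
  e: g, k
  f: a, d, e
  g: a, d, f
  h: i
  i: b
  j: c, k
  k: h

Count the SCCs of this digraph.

1

{a, b, c, d, e, f, g, h, i, j, k} are all mutually reachable — one SCC of size 11.
That gives 1 strongly connected component.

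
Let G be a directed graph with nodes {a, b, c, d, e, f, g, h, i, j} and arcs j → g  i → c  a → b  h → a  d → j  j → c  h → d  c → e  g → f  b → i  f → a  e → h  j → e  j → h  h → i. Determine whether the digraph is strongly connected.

Yes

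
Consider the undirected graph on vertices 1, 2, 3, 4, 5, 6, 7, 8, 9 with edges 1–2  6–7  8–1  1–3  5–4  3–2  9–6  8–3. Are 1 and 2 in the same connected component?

Yes

From 1 we can reach 1, 2, 3, 8, which includes 2.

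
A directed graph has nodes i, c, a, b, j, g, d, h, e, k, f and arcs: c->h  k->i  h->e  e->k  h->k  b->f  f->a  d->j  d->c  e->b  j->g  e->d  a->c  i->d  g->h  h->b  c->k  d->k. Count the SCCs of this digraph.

1

{a, b, c, d, e, f, g, h, i, j, k} are all mutually reachable — one SCC of size 11.
That gives 1 strongly connected component.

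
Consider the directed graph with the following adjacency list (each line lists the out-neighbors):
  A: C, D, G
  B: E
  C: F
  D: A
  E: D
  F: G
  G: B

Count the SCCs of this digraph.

{A, B, C, D, E, F, G} are all mutually reachable — one SCC of size 7.
That gives 1 strongly connected component.

1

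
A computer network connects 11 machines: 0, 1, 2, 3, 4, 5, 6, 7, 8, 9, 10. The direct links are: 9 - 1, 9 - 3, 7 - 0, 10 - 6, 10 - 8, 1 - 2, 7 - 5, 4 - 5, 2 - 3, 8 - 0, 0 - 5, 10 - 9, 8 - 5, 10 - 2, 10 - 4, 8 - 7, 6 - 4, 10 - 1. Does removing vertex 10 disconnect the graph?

Deleting 10 raises the number of components from 1 to 2, so 10 is a cut vertex.

Yes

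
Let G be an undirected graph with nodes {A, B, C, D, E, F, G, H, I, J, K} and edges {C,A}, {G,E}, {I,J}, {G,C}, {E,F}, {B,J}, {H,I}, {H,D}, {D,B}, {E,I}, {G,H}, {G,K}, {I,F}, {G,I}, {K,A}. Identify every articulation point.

Removing G increases the component count from 1 to 2, so G is a cut vertex.
By contrast removing B leaves 1 component; it is not a cut vertex. No other vertex is a cut vertex either.

G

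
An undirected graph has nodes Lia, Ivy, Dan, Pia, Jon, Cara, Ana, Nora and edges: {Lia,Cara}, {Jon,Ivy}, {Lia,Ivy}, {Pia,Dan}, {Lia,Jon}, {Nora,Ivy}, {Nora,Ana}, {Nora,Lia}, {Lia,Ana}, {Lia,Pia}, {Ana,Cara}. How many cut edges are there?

2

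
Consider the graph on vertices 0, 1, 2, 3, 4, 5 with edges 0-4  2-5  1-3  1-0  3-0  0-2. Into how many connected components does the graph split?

Starting from 0 we can reach 0, 1, 2, 3, 4, 5. That is one component of size 6.
Total: 1 component.

1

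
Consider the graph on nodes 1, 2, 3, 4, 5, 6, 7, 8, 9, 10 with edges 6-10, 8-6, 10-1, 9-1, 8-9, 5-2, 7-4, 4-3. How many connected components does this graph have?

Starting from 2 we can reach 2, 5. That is one component of size 2.
Starting from 3 we can reach 3, 4, 7. That is one component of size 3.
Starting from 1 we can reach 1, 6, 8, 9, 10. That is one component of size 5.
Total: 3 components.

3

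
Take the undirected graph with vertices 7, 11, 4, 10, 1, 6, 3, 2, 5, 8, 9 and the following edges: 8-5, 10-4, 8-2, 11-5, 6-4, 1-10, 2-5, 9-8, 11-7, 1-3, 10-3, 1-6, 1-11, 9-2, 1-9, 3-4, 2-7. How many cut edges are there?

0

The edges on the cycle 1-6-4-3-1 are not bridges since each lies on that cycle.
Every edge lies on some cycle, so there are no bridges.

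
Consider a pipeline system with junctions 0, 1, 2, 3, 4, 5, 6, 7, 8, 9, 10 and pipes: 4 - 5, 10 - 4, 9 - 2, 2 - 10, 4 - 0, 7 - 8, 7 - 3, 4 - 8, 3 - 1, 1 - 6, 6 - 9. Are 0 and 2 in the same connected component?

From 0 we can reach 0, 1, 2, 3, 4, 5, 6, 7, 8, 9, 10, which includes 2.

Yes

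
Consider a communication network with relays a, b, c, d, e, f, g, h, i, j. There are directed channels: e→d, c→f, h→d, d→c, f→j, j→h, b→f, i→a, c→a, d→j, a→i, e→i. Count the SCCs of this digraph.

{c, d, f, h, j} are all mutually reachable — one SCC of size 5.
{a, i} are all mutually reachable — one SCC of size 2.
{b} is an SCC by itself.
{g} is an SCC by itself.
{e} is an SCC by itself.
That gives 5 strongly connected components.

5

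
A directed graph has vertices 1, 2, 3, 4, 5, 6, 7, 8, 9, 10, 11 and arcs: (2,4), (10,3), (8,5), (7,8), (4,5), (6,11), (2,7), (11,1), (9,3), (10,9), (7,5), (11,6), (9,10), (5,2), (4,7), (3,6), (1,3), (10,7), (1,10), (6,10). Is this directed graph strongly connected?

No

There is no directed path from 7 to 1, so the graph is not strongly connected.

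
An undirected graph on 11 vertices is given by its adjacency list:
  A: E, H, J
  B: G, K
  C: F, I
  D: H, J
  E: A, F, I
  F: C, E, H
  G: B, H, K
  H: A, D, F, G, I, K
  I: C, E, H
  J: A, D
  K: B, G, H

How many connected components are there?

1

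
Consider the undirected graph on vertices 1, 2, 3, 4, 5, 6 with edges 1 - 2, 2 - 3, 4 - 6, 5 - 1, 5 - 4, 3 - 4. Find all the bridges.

4-6

The edges on the cycle 5-1-2-3-4-5 are not bridges since each lies on that cycle.
But removing 4 - 6 disconnects 4 from 6 — this is a bridge.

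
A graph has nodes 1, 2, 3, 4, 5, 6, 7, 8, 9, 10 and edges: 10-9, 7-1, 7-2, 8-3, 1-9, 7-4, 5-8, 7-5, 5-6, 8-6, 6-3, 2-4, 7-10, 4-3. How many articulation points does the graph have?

1

Removing 7 increases the component count from 1 to 2, so 7 is a cut vertex.
By contrast removing 3 leaves 1 component; it is not a cut vertex. No other vertex is a cut vertex either.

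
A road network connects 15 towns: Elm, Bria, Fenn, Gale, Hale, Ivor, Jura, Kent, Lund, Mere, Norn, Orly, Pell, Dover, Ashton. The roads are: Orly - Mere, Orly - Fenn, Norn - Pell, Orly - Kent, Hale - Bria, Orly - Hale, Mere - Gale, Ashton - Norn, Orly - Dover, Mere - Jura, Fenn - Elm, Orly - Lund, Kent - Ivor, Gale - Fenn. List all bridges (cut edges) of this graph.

Ashton-Norn, Bria-Hale, Dover-Orly, Elm-Fenn, Hale-Orly, Ivor-Kent, Jura-Mere, Kent-Orly, Lund-Orly, Norn-Pell

The edges on the cycle Orly-Mere-Gale-Fenn-Orly are not bridges since each lies on that cycle.
But removing Ivor - Kent disconnects Ivor from Kent; removing Norn - Pell disconnects Norn from Pell; removing Mere - Jura disconnects Mere from Jura; removing Orly - Kent disconnects Orly from Kent — these are bridges.
In total 10 edges are bridges.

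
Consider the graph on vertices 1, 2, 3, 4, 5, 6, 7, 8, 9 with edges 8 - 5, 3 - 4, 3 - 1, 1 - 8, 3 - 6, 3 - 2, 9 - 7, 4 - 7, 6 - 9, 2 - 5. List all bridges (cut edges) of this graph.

none

The edges on the cycle 3-1-8-5-2-3 are not bridges since each lies on that cycle.
Every edge lies on some cycle, so there are no bridges.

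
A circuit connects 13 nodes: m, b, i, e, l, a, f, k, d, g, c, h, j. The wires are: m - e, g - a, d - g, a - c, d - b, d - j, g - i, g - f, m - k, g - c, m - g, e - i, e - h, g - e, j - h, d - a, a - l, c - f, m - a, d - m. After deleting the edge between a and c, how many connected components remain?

a and c are still connected via a-g-c, so the component count stays at 1.

1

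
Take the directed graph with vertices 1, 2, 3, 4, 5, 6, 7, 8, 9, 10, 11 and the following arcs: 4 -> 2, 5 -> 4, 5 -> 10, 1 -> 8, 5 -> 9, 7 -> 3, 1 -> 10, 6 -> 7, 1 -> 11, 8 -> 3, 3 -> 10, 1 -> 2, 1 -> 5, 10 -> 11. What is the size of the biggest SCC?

{8} is an SCC by itself.
{6} is an SCC by itself.
{10} is an SCC by itself.
{1} is an SCC by itself.
{7} is an SCC by itself.
(and 6 more singleton SCCs)
The largest has 1 vertex.

1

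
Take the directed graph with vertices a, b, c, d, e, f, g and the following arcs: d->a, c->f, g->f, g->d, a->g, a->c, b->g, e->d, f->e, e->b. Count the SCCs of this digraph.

{a, b, c, d, e, f, g} are all mutually reachable — one SCC of size 7.
That gives 1 strongly connected component.

1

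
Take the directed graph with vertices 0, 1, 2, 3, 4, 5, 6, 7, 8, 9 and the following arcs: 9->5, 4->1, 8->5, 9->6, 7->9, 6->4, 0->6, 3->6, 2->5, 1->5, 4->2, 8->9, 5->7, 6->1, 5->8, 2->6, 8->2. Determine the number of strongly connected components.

3

{1, 2, 4, 5, 6, 7, 8, 9} are all mutually reachable — one SCC of size 8.
{0} is an SCC by itself.
{3} is an SCC by itself.
That gives 3 strongly connected components.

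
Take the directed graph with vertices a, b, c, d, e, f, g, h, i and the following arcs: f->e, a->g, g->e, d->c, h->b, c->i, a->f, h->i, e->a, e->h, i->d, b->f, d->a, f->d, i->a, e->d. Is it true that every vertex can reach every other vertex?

Yes

From f we can reach every vertex (a, b, c, d, e, f, g, h, i), and every vertex can reach f (a, b, c, d, e, f, g, h, i). So the whole graph is one strongly connected component.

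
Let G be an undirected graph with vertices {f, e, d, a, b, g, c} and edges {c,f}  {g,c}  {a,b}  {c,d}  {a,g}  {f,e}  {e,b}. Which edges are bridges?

c-d

The edges on the cycle a-g-c-f-e-b-a are not bridges since each lies on that cycle.
But removing c-d disconnects c from d — this is a bridge.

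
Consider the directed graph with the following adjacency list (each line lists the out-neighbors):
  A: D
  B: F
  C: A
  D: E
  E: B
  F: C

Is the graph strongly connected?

Yes

From B we can reach every vertex (A, B, C, D, E, F), and every vertex can reach B (A, B, C, D, E, F). So the whole graph is one strongly connected component.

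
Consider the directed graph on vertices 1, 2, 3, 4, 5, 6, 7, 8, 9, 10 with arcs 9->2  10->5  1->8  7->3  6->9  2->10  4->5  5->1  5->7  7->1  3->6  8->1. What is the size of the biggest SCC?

7

{2, 3, 5, 6, 7, 9, 10} are all mutually reachable — one SCC of size 7.
{1, 8} are all mutually reachable — one SCC of size 2.
{4} is an SCC by itself.
The largest has 7 vertices.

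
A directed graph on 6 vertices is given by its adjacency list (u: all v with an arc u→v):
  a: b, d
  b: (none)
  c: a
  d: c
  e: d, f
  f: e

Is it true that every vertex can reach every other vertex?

There is no directed path from c to e, so the graph is not strongly connected.

No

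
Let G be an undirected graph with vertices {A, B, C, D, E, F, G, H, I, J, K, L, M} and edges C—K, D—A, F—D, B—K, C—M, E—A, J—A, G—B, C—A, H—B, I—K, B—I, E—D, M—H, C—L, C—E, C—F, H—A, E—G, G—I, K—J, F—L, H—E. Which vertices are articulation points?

Removing J, for instance, still leaves 1 component. No single vertex removal increases the component count — the graph has no articulation points.

none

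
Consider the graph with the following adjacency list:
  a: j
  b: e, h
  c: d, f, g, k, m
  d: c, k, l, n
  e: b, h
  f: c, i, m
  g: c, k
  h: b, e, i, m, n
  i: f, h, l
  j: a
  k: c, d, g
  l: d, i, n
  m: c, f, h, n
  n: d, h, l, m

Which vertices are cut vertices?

Removing h increases the component count from 2 to 3, so h is a cut vertex.
By contrast removing d leaves 2 components; it is not a cut vertex. No other vertex is a cut vertex either.

h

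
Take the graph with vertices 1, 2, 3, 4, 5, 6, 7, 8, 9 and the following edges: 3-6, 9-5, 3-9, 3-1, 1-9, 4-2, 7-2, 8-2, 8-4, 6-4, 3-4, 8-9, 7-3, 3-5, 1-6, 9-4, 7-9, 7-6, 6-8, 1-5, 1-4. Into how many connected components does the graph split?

1

Starting from 1 we can reach 1, 2, 3, 4, 5, 6, 7, 8, 9. That is one component of size 9.
Total: 1 component.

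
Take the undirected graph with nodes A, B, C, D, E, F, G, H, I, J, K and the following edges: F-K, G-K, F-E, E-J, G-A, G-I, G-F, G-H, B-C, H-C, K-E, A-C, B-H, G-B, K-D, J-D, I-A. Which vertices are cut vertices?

Removing G increases the component count from 1 to 2, so G is a cut vertex.
By contrast removing F leaves 1 component; it is not a cut vertex. No other vertex is a cut vertex either.

G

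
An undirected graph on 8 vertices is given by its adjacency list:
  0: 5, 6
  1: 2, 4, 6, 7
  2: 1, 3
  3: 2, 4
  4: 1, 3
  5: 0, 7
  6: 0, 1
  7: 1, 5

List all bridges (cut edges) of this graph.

none

The edges on the cycle 1-2-3-4-1 are not bridges since each lies on that cycle.
Every edge lies on some cycle, so there are no bridges.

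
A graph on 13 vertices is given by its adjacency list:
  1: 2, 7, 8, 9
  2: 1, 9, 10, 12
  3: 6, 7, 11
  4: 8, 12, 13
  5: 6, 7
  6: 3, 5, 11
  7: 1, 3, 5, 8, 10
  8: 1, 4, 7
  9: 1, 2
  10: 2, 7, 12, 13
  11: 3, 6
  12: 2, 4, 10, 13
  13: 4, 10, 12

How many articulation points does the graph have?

Removing 7 increases the component count from 1 to 2, so 7 is a cut vertex.
By contrast removing 1 leaves 1 component; it is not a cut vertex. No other vertex is a cut vertex either.

1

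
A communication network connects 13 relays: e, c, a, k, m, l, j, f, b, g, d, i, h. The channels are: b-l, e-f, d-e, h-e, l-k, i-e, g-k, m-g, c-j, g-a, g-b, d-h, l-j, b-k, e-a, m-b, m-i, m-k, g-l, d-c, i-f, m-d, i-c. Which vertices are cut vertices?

Removing f, for instance, still leaves 1 component. No single vertex removal increases the component count — the graph has no articulation points.

none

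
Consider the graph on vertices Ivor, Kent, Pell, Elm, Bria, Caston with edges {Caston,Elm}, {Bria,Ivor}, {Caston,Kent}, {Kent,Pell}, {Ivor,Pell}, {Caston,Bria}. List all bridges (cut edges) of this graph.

Caston-Elm

The edges on the cycle Caston-Bria-Ivor-Pell-Kent-Caston are not bridges since each lies on that cycle.
But removing Caston-Elm disconnects Caston from Elm — this is a bridge.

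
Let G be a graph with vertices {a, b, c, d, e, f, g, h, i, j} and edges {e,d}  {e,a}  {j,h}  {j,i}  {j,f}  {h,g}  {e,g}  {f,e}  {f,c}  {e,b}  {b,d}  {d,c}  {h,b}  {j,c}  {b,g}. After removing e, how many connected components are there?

With e gone, the remaining components are: {a}; {b, c, d, f, g, h, i, j}.
That is 2 components.

2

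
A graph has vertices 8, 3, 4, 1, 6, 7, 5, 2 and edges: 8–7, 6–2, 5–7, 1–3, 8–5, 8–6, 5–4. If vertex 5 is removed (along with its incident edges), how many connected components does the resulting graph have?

3

With 5 gone, the remaining components are: {4}; {1, 3}; {2, 6, 7, 8}.
That is 3 components.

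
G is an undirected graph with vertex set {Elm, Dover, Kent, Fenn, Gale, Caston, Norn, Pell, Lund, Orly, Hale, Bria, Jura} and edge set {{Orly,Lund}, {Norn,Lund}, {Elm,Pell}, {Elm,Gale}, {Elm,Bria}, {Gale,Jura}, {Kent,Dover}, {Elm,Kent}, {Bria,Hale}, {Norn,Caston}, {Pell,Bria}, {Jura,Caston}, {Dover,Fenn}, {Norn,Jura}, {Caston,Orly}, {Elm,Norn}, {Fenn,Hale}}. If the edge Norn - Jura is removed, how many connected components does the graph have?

1

Norn and Jura are still connected via Norn-Caston-Jura, so the component count stays at 1.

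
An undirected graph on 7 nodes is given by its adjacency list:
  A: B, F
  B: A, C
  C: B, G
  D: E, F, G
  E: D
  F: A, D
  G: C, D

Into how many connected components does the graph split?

1

Starting from A we can reach A, B, C, D, E, F, G. That is one component of size 7.
Total: 1 component.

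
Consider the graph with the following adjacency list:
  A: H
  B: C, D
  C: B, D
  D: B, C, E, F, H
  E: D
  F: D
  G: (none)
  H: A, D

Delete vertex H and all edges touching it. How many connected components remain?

With H gone, the remaining components are: {A}; {G}; {B, C, D, E, F}.
That is 3 components.

3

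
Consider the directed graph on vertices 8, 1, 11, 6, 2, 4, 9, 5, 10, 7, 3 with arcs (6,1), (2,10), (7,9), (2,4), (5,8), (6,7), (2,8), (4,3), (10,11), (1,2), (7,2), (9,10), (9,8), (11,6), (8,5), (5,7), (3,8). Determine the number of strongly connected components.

{1, 2, 3, 4, 5, 6, 7, 8, 9, 10, 11} are all mutually reachable — one SCC of size 11.
That gives 1 strongly connected component.

1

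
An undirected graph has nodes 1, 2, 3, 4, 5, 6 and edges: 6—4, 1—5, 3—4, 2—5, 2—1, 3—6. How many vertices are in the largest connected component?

3

Starting from 3 we can reach 3, 4, 6. That is one component of size 3.
Starting from 1 we can reach 1, 2, 5. That is one component of size 3.
The largest has 3 vertices.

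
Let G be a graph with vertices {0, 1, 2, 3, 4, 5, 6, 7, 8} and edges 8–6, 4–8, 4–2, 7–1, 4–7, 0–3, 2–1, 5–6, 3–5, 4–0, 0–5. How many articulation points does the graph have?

1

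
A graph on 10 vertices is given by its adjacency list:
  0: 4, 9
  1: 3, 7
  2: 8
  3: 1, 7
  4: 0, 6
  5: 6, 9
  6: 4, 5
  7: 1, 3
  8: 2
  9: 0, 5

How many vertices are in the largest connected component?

Starting from 2 we can reach 2, 8. That is one component of size 2.
Starting from 1 we can reach 1, 3, 7. That is one component of size 3.
Starting from 0 we can reach 0, 4, 5, 6, 9. That is one component of size 5.
The largest has 5 vertices.

5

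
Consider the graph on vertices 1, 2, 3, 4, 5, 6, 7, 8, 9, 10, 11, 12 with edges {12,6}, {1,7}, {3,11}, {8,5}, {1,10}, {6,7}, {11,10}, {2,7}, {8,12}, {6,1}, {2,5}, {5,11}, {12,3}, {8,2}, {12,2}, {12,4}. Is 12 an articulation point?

Yes

Deleting 12 raises the number of components from 2 to 3, so 12 is a cut vertex.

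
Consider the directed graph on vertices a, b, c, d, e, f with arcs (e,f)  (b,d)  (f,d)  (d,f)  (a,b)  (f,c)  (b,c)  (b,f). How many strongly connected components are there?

{d, f} are all mutually reachable — one SCC of size 2.
{c} is an SCC by itself.
{b} is an SCC by itself.
{a} is an SCC by itself.
{e} is an SCC by itself.
That gives 5 strongly connected components.

5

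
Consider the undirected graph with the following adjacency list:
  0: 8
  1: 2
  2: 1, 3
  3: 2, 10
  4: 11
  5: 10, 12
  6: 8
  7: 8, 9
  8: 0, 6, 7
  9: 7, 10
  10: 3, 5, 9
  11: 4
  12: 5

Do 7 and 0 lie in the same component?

Yes

From 7 we can reach 0, 1, 2, 3, 5, 6, 7, 8, 9, 10, 12, which includes 0.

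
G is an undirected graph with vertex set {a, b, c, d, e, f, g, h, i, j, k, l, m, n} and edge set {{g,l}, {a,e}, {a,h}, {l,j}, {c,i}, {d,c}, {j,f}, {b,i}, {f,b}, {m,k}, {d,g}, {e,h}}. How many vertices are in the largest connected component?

8

n is isolated — a component by itself.
Starting from k we can reach k, m. That is one component of size 2.
Starting from a we can reach a, e, h. That is one component of size 3.
Starting from b we can reach b, c, d, f, g, i, j, l. That is one component of size 8.
The largest has 8 vertices.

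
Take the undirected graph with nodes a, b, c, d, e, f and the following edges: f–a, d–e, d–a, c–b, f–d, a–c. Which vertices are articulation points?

a, c, d

Removing a increases the component count from 1 to 2, so a is a cut vertex.
Removing c increases the component count from 1 to 2, so c is a cut vertex.
Removing d increases the component count from 1 to 2, so d is a cut vertex.
By contrast removing e leaves 1 component; it is not a cut vertex. No other vertex is a cut vertex either.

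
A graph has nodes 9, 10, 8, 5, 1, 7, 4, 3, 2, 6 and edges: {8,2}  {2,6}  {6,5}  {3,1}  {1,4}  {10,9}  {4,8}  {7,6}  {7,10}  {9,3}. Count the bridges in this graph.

The edges on the cycle 7-10-9-3-1-4-8-2-6-7 are not bridges since each lies on that cycle.
But removing 6–5 disconnects 6 from 5 — this is a bridge.

1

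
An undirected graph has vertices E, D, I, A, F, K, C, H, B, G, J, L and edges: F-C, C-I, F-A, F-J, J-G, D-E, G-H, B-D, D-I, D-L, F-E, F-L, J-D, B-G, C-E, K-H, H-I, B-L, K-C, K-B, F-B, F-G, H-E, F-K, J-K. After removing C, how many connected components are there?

With C gone, the remaining components are: {A, B, D, E, F, G, H, I, J, K, L}.
That is 1 component.

1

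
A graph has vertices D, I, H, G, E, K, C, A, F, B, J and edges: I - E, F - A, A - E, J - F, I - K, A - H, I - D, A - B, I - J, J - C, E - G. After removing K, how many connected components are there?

1

With K gone, the remaining components are: {A, B, C, D, E, F, G, H, I, J}.
That is 1 component.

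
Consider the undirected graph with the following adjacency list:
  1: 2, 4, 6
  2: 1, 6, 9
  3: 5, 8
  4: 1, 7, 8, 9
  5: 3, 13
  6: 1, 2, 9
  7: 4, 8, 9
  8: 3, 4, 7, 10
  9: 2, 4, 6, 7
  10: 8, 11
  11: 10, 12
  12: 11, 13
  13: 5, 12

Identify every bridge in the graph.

The edges on the cycle 9-6-2-9 are not bridges since each lies on that cycle.
Every edge lies on some cycle, so there are no bridges.

none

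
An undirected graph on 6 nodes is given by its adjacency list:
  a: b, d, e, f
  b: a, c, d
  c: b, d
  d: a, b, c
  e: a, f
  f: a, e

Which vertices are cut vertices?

a

Removing a increases the component count from 1 to 2, so a is a cut vertex.
By contrast removing f leaves 1 component; it is not a cut vertex. No other vertex is a cut vertex either.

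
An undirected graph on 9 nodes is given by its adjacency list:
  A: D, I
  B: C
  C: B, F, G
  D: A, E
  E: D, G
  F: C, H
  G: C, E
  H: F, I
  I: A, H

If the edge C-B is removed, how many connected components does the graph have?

2

Before removal there is 1 component.
C-B is a bridge — removing it separates C's side from B's side.
After removal: 2 components.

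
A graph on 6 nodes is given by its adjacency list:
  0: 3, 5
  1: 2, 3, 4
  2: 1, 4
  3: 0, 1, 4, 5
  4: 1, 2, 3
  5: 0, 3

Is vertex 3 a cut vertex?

Yes

Deleting 3 raises the number of components from 1 to 2, so 3 is a cut vertex.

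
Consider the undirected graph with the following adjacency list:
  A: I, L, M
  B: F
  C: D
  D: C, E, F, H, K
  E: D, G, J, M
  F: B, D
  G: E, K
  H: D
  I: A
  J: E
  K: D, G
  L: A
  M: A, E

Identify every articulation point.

Removing A increases the component count from 1 to 3, so A is a cut vertex.
Removing D increases the component count from 1 to 4, so D is a cut vertex.
Removing E increases the component count from 1 to 3, so E is a cut vertex.
Likewise F, M are cut vertices.
By contrast removing I leaves 1 component; it is not a cut vertex. No other vertex is a cut vertex either.

A, D, E, F, M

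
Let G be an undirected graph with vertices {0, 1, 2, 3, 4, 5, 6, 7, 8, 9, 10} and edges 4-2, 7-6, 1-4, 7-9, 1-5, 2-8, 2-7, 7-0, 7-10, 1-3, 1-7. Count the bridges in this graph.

7

The edges on the cycle 1-4-2-7-1 are not bridges since each lies on that cycle.
But removing 7-9 disconnects 7 from 9; removing 7-6 disconnects 7 from 6; removing 7-10 disconnects 7 from 10; removing 2-8 disconnects 2 from 8 — these are bridges.
In total 7 edges are bridges.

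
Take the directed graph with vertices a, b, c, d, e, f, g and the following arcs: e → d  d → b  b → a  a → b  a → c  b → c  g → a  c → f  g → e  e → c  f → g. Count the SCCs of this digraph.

{a, b, c, d, e, f, g} are all mutually reachable — one SCC of size 7.
That gives 1 strongly connected component.

1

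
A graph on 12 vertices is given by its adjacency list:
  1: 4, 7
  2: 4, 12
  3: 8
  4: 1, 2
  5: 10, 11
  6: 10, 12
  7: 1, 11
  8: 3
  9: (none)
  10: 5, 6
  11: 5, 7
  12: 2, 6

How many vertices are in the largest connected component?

9 is isolated — a component by itself.
Starting from 3 we can reach 3, 8. That is one component of size 2.
Starting from 1 we can reach 1, 2, 4, 5, 6, 7, 10, 11, 12. That is one component of size 9.
The largest has 9 vertices.

9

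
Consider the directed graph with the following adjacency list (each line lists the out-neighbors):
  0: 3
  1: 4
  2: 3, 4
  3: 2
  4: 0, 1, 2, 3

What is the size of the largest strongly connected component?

5

{0, 1, 2, 3, 4} are all mutually reachable — one SCC of size 5.
The largest has 5 vertices.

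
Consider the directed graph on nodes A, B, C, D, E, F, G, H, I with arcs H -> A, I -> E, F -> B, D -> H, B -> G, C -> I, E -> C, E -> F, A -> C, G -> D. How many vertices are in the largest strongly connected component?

9

{A, B, C, D, E, F, G, H, I} are all mutually reachable — one SCC of size 9.
The largest has 9 vertices.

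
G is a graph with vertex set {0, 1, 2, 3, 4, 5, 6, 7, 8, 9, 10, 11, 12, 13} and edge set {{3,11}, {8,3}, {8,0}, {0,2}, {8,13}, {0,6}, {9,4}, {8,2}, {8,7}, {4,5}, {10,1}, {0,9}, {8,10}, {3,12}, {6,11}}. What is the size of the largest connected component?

Starting from 0 we can reach 0, 1, 2, 3, 4, 5, 6, 7, 8, 9, 10, 11, 12, 13. That is one component of size 14.
The largest has 14 vertices.

14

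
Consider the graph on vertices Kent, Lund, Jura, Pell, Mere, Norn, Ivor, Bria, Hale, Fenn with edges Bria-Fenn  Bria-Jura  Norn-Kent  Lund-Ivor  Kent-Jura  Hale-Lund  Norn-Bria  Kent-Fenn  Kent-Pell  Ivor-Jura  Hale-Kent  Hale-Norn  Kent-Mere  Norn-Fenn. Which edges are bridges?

Kent-Mere, Kent-Pell

The edges on the cycle Norn-Kent-Fenn-Norn are not bridges since each lies on that cycle.
But removing Mere-Kent disconnects Mere from Kent; removing Pell-Kent disconnects Pell from Kent — these are bridges.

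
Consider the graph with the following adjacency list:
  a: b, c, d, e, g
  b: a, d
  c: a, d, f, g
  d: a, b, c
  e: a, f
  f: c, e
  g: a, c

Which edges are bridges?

none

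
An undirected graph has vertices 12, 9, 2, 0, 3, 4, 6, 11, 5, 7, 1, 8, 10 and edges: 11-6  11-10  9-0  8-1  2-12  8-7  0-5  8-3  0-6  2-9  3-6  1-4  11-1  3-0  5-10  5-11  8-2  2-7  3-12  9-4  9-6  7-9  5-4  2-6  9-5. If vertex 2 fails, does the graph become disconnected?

Deleting 2 leaves 1 component (was 1) (its neighbors 6, 7, 8, 9, 12 remain connected to each other), so 2 is not a cut vertex.

No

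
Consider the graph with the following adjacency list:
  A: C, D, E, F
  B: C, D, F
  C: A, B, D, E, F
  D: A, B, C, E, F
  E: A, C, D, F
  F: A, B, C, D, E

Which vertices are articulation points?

none

Removing B, for instance, still leaves 1 component. No single vertex removal increases the component count — the graph has no articulation points.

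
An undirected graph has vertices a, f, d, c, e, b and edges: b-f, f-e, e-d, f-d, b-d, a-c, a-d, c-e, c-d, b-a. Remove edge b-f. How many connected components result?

1

b and f are still connected via b-d-f, so the component count stays at 1.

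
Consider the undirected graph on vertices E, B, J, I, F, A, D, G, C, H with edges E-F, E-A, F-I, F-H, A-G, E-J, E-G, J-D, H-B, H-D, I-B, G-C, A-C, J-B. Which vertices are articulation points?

Removing E increases the component count from 1 to 2, so E is a cut vertex.
By contrast removing C leaves 1 component; it is not a cut vertex. No other vertex is a cut vertex either.

E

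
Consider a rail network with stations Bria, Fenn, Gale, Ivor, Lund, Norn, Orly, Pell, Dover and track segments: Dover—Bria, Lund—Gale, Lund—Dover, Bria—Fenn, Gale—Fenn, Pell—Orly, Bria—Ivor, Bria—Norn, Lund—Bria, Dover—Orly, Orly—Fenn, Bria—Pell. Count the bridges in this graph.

The edges on the cycle Lund-Gale-Fenn-Orly-Pell-Bria-Lund are not bridges since each lies on that cycle.
But removing Bria—Ivor disconnects Bria from Ivor; removing Norn—Bria disconnects Norn from Bria — these are bridges.
That makes 2 bridges.

2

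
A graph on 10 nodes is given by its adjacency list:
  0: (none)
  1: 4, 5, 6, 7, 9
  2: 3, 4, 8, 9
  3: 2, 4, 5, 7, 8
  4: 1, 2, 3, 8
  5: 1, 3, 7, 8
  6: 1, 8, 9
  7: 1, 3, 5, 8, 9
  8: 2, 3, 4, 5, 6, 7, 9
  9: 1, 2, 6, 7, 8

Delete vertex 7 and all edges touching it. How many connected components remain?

With 7 gone, the remaining components are: {0}; {1, 2, 3, 4, 5, 6, 8, 9}.
That is 2 components.

2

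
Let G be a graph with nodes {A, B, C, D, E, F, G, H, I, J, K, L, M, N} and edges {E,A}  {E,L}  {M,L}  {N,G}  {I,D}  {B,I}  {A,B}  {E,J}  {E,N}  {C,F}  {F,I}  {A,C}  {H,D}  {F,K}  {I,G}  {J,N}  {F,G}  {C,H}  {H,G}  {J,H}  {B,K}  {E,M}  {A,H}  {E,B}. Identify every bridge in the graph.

The edges on the cycle E-M-L-E are not bridges since each lies on that cycle.
Every edge lies on some cycle, so there are no bridges.

none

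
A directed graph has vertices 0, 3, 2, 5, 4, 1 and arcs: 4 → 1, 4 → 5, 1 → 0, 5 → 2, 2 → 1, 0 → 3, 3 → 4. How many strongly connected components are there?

{0, 1, 2, 3, 4, 5} are all mutually reachable — one SCC of size 6.
That gives 1 strongly connected component.

1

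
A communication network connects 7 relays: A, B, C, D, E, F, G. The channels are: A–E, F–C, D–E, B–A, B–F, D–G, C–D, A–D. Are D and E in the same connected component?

Yes

From D we can reach A, B, C, D, E, F, G, which includes E.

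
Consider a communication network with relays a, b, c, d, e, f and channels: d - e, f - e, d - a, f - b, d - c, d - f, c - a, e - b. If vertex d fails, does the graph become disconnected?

Yes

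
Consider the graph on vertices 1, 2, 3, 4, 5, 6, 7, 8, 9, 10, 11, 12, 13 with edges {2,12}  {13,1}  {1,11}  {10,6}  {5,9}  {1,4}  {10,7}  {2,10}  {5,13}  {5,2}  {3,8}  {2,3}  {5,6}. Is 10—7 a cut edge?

Removing 10—7 leaves no path between 10 and 7: the component count goes from 1 to 2. So it is a bridge.

Yes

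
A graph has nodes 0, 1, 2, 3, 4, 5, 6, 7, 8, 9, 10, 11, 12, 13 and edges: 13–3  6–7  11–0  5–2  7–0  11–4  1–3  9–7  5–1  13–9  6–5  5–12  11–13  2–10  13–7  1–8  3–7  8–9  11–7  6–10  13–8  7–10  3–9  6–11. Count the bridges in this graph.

The edges on the cycle 6-5-2-10-6 are not bridges since each lies on that cycle.
But removing 4–11 disconnects 4 from 11; removing 12–5 disconnects 12 from 5 — these are bridges.
That makes 2 bridges.

2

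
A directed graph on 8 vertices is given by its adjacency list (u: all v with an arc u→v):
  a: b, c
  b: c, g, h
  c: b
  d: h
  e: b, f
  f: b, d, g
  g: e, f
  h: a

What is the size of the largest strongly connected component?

{a, b, c, d, e, f, g, h} are all mutually reachable — one SCC of size 8.
The largest has 8 vertices.

8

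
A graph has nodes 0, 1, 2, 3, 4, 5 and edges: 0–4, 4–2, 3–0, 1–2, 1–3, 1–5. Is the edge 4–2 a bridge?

No

After removing 4–2, the path 4-0-3-1-2 still connects them, so the edge is not a bridge.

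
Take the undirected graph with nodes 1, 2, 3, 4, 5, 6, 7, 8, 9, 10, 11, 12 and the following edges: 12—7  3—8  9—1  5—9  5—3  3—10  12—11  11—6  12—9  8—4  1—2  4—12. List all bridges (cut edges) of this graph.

The edges on the cycle 5-3-8-4-12-9-5 are not bridges since each lies on that cycle.
But removing 3—10 disconnects 3 from 10; removing 12—7 disconnects 12 from 7; removing 11—6 disconnects 11 from 6; removing 2—1 disconnects 2 from 1 — these are bridges.
In total 6 edges are bridges.

1-2, 1-9, 10-3, 11-12, 11-6, 12-7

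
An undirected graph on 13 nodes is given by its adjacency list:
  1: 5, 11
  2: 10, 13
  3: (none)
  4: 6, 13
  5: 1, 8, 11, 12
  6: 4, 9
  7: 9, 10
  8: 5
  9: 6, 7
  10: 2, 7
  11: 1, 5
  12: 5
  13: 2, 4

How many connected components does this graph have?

3

3 is isolated — a component by itself.
Starting from 1 we can reach 1, 5, 8, 11, 12. That is one component of size 5.
Starting from 2 we can reach 2, 4, 6, 7, 9, 10, 13. That is one component of size 7.
Total: 3 components.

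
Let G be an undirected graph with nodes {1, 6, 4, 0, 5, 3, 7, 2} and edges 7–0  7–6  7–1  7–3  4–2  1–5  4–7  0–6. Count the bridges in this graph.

5

The edges on the cycle 7-0-6-7 are not bridges since each lies on that cycle.
But removing 2–4 disconnects 2 from 4; removing 5–1 disconnects 5 from 1; removing 7–4 disconnects 7 from 4; removing 1–7 disconnects 1 from 7 — these are bridges.
In total 5 edges are bridges.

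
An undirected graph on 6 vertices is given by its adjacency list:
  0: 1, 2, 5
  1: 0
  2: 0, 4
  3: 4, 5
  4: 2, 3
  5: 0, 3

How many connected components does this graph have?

Starting from 0 we can reach 0, 1, 2, 3, 4, 5. That is one component of size 6.
Total: 1 component.

1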